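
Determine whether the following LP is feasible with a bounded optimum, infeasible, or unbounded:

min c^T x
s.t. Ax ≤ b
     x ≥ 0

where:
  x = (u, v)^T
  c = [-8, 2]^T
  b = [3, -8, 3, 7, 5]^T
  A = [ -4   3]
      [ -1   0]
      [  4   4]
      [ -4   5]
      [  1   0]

Infeasible (no feasible solution exists)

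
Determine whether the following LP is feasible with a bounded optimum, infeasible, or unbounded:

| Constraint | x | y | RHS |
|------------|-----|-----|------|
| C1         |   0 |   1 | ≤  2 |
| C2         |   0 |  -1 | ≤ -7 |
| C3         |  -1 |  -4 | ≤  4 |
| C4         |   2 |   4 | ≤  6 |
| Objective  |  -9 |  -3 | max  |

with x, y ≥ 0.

Infeasible (no feasible solution exists)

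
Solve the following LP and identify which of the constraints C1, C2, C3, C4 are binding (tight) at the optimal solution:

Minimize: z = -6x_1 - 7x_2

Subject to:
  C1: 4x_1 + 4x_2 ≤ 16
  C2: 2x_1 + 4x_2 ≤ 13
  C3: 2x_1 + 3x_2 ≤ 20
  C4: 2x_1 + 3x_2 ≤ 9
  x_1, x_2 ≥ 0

At x_1 = 3, x_2 = 1, compute slack b - a·x for each constraint:
  C1: 16 − 16 = 0  (binding)
  C2: 13 − 10 = 3  (slack)
  C3: 20 − 9 = 11  (slack)
  C4: 9 − 9 = 0  (binding)

Optimal: x_1 = 3, x_2 = 1
Binding: C1, C4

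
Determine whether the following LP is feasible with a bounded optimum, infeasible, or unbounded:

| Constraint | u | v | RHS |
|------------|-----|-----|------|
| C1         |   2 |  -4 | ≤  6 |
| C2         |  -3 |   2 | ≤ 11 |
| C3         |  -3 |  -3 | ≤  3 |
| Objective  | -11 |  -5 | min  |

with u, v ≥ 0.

Unbounded (objective can decrease without bound)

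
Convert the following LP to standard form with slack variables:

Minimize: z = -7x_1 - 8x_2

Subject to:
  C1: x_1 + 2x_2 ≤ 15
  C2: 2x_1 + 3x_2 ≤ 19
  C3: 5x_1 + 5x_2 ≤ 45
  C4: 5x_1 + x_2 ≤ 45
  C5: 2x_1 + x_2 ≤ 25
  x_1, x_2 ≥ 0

min z = -7x_1 - 8x_2

s.t.
  x_1 + 2x_2 + s1 = 15
  2x_1 + 3x_2 + s2 = 19
  5x_1 + 5x_2 + s3 = 45
  5x_1 + x_2 + s4 = 45
  2x_1 + x_2 + s5 = 25
  x_1, x_2, s1, s2, s3, s4, s5 ≥ 0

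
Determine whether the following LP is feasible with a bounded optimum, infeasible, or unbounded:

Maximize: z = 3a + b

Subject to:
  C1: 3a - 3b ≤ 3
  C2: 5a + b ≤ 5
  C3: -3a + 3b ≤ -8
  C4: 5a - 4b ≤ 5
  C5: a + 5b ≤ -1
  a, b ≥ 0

Infeasible (no feasible solution exists)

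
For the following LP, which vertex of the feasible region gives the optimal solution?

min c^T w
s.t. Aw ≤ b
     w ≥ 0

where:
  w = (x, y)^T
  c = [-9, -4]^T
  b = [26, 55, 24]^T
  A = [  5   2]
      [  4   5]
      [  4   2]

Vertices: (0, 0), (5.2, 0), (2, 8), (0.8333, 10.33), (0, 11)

Evaluate the objective at each vertex of the feasible region:
  z(0, 0) = 0
  z(5.2, 0) = -46.8
  z(2, 8) = -50  ←
  z(0.8333, 10.33) = -48.83
  z(0, 11) = -44
The minimum is at x = 2, y = 8.

(2, 8)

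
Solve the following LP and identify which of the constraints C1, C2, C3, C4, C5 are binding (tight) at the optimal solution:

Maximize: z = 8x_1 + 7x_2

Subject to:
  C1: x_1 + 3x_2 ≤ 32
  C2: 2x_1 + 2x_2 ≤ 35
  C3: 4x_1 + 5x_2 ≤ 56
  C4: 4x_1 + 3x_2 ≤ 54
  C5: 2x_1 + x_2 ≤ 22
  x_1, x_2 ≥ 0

At x_1 = 9, x_2 = 4, compute slack b - a·x for each constraint:
  C1: 32 − 21 = 11  (slack)
  C2: 35 − 26 = 9  (slack)
  C3: 56 − 56 = 0  (binding)
  C4: 54 − 48 = 6  (slack)
  C5: 22 − 22 = 0  (binding)

Optimal: x_1 = 9, x_2 = 4
Binding: C3, C5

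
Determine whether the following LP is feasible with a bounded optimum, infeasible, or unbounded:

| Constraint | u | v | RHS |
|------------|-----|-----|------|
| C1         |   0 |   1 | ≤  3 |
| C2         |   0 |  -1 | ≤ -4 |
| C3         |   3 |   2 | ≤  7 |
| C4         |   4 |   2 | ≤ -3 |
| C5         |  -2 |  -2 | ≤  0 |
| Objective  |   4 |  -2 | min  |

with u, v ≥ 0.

Infeasible (no feasible solution exists)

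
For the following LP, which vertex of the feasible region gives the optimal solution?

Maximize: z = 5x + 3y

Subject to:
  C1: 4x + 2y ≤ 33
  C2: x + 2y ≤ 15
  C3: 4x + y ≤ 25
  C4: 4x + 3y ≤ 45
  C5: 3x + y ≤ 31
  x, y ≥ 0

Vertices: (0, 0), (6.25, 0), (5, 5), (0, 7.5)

Evaluate the objective at each vertex of the feasible region:
  z(0, 0) = 0
  z(6.25, 0) = 31.25
  z(5, 5) = 40  ←
  z(0, 7.5) = 22.5
The maximum is at x = 5, y = 5.

(5, 5)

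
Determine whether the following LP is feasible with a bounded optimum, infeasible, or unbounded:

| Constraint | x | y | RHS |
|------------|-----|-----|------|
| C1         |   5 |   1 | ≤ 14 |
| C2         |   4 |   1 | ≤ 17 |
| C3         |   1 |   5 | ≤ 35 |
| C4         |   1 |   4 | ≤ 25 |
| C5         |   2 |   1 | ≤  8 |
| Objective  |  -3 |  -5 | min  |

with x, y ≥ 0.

Feasible with a bounded optimal solution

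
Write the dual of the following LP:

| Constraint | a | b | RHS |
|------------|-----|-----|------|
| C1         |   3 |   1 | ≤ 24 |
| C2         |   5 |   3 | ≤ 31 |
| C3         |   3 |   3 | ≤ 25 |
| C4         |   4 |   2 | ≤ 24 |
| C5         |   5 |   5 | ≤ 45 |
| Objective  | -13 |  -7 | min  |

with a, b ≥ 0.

Primal min cᵀx s.t. Ax ≤ b, x ≥ 0  →  Dual max −bᵀy s.t. Aᵀy ≥ −c, y ≥ 0.

Maximize: z = -24y1 - 31y2 - 25y3 - 24y4 - 45y5

Subject to:
  3y1 + 5y2 + 3y3 + 4y4 + 5y5 ≥ 13
  y1 + 3y2 + 3y3 + 2y4 + 5y5 ≥ 7
  y1, y2, y3, y4, y5 ≥ 0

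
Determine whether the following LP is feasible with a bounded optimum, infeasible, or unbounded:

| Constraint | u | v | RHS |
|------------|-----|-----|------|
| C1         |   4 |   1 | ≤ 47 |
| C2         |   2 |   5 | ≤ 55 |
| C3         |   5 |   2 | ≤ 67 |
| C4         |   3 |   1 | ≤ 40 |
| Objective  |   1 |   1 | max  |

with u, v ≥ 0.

Feasible with a bounded optimal solution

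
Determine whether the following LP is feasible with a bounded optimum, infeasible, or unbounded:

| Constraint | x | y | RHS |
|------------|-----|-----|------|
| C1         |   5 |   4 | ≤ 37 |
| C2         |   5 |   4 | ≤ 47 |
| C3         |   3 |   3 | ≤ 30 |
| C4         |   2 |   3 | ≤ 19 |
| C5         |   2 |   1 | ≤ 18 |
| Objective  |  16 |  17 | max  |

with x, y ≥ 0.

Feasible with a bounded optimal solution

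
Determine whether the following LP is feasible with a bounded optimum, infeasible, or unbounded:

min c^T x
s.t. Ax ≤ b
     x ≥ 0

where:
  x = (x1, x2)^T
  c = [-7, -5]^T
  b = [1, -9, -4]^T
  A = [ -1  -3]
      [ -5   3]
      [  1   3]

Infeasible (no feasible solution exists)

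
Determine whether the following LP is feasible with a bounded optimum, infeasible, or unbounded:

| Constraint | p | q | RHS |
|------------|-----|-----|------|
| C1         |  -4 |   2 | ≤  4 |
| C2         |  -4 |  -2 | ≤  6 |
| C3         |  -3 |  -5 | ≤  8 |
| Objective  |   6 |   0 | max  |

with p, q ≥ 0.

Unbounded (objective can increase without bound)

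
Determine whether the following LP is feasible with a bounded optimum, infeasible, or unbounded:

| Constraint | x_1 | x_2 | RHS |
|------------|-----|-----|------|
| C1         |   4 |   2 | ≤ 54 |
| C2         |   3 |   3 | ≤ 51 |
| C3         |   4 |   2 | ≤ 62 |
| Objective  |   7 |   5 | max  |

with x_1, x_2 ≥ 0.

Feasible with a bounded optimal solution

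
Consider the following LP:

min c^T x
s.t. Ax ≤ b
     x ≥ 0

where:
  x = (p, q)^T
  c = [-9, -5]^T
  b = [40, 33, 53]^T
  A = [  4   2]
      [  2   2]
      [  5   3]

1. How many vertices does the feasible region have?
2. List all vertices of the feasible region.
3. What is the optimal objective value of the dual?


1. 5
2. (0, 0), (10, 0), (7, 6), (1.75, 14.75), (0, 16.5)
3. -93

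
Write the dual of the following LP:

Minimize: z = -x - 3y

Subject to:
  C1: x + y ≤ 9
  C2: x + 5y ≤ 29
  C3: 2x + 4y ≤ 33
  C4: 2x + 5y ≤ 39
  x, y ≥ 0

Primal min cᵀx s.t. Ax ≤ b, x ≥ 0  →  Dual max −bᵀy s.t. Aᵀy ≥ −c, y ≥ 0.

Maximize: z = -9y1 - 29y2 - 33y3 - 39y4

Subject to:
  y1 + y2 + 2y3 + 2y4 ≥ 1
  y1 + 5y2 + 4y3 + 5y4 ≥ 3
  y1, y2, y3, y4 ≥ 0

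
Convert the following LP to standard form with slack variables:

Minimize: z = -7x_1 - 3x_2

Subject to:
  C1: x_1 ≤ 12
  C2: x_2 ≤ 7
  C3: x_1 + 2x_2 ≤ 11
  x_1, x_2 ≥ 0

min z = -7x_1 - 3x_2

s.t.
  x_1 + s1 = 12
  x_2 + s2 = 7
  x_1 + 2x_2 + s3 = 11
  x_1, x_2, s1, s2, s3 ≥ 0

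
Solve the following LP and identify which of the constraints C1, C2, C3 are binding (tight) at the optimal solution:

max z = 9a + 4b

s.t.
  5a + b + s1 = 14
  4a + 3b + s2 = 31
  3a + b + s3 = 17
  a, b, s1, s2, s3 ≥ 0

At a = 1, b = 9, compute slack b - a·x for each constraint:
  C1: 14 − 14 = 0  (binding)
  C2: 31 − 31 = 0  (binding)
  C3: 17 − 12 = 5  (slack)

Optimal: a = 1, b = 9
Binding: C1, C2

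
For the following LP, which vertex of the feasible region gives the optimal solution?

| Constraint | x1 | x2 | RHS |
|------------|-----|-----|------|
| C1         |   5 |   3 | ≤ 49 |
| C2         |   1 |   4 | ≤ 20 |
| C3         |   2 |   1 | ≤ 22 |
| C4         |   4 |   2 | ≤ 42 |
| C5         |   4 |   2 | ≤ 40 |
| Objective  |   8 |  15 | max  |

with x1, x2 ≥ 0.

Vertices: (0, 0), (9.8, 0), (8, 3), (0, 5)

Evaluate the objective at each vertex of the feasible region:
  z(0, 0) = 0
  z(9.8, 0) = 78.4
  z(8, 3) = 109  ←
  z(0, 5) = 75
The maximum is at x1 = 8, x2 = 3.

(8, 3)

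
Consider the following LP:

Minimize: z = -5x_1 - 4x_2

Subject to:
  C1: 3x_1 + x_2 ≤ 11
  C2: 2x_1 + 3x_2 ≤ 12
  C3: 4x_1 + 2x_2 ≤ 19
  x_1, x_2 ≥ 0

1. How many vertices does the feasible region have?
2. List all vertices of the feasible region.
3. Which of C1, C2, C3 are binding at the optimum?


1. 4
2. (0, 0), (3.667, 0), (3, 2), (0, 4)
3. C1, C2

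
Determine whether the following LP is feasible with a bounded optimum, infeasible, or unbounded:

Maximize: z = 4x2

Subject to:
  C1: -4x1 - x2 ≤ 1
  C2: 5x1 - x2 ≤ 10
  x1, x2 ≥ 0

Unbounded (objective can increase without bound)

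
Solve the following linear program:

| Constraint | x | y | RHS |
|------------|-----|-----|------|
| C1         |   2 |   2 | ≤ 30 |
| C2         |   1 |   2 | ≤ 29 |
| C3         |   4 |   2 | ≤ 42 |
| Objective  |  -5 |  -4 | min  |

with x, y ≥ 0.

Evaluate the objective at each vertex of the feasible region:
  z(0, 0) = 0
  z(10.5, 0) = -52.5
  z(6, 9) = -66  ←
  z(1, 14) = -61
  z(0, 14.5) = -58
The minimum is at x = 6, y = 9.

x = 6, y = 9, z = -66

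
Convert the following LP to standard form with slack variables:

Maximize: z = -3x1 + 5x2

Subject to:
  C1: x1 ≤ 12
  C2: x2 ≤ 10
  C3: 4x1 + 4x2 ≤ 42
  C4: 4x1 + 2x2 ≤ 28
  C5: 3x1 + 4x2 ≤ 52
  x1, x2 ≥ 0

max z = -3x1 + 5x2

s.t.
  x1 + s1 = 12
  x2 + s2 = 10
  4x1 + 4x2 + s3 = 42
  4x1 + 2x2 + s4 = 28
  3x1 + 4x2 + s5 = 52
  x1, x2, s1, s2, s3, s4, s5 ≥ 0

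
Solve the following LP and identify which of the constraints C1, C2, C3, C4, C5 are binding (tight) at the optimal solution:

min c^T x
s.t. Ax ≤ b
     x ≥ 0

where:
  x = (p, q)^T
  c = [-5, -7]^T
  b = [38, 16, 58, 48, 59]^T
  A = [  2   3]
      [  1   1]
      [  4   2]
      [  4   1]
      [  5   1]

At p = 10, q = 6, compute slack b - a·x for each constraint:
  C1: 38 − 38 = 0  (binding)
  C2: 16 − 16 = 0  (binding)
  C3: 58 − 52 = 6  (slack)
  C4: 48 − 46 = 2  (slack)
  C5: 59 − 56 = 3  (slack)

Optimal: p = 10, q = 6
Binding: C1, C2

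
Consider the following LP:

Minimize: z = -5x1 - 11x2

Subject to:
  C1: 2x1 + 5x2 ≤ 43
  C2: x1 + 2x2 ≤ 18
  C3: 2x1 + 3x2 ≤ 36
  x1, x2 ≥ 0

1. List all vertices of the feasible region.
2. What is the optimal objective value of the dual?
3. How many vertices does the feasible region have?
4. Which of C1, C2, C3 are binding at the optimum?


1. (0, 0), (18, 0), (4, 7), (0, 8.6)
2. -97
3. 4
4. C1, C2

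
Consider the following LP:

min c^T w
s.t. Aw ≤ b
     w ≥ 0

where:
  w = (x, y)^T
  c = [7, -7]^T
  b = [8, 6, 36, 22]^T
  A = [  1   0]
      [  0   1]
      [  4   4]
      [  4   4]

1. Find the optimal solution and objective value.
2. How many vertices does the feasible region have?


1. x = 0, y = 5.5, z = -38.5
2. 3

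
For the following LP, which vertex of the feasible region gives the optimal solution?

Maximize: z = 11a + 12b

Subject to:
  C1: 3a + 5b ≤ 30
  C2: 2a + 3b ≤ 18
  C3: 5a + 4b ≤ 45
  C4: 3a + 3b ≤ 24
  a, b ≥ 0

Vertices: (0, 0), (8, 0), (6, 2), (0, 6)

Evaluate the objective at each vertex of the feasible region:
  z(0, 0) = 0
  z(8, 0) = 88
  z(6, 2) = 90  ←
  z(0, 6) = 72
The maximum is at a = 6, b = 2.

(6, 2)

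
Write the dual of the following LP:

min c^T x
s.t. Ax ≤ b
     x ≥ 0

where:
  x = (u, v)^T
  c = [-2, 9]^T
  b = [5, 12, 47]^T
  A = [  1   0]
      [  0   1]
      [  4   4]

Primal min cᵀx s.t. Ax ≤ b, x ≥ 0  →  Dual max −bᵀy s.t. Aᵀy ≥ −c, y ≥ 0.

Maximize: z = -5y1 - 12y2 - 47y3

Subject to:
  y1 + 4y3 ≥ 2
  y2 + 4y3 ≥ -9
  y1, y2, y3 ≥ 0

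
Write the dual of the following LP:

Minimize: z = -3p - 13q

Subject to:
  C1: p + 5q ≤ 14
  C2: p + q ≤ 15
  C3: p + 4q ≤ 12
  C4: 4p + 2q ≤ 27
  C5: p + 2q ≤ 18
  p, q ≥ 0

Primal min cᵀx s.t. Ax ≤ b, x ≥ 0  →  Dual max −bᵀy s.t. Aᵀy ≥ −c, y ≥ 0.

Maximize: z = -14y1 - 15y2 - 12y3 - 27y4 - 18y5

Subject to:
  y1 + y2 + y3 + 4y4 + y5 ≥ 3
  5y1 + y2 + 4y3 + 2y4 + 2y5 ≥ 13
  y1, y2, y3, y4, y5 ≥ 0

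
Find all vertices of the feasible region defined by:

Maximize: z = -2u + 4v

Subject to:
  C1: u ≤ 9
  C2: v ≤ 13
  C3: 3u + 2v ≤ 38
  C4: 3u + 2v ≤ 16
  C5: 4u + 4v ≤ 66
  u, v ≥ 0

(0, 0), (5.333, 0), (0, 8)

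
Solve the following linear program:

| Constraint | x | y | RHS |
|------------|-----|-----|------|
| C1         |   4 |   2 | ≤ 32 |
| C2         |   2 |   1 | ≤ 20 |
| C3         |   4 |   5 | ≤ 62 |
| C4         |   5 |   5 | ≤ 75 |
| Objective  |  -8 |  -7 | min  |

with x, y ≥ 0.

Evaluate the objective at each vertex of the feasible region:
  z(0, 0) = 0
  z(8, 0) = -64
  z(3, 10) = -94  ←
  z(0, 12.4) = -86.8
The minimum is at x = 3, y = 10.

x = 3, y = 10, z = -94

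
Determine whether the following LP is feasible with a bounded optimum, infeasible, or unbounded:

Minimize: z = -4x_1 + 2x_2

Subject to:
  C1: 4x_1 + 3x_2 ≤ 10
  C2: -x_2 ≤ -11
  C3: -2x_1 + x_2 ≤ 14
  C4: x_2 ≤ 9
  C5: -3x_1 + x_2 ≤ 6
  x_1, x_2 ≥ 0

Infeasible (no feasible solution exists)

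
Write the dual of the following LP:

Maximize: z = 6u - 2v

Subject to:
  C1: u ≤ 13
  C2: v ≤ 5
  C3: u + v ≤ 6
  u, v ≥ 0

Primal max cᵀx s.t. Ax ≤ b, x ≥ 0  →  Dual min bᵀy s.t. Aᵀy ≥ c, y ≥ 0.

Minimize: z = 13y1 + 5y2 + 6y3

Subject to:
  y1 + y3 ≥ 6
  y2 + y3 ≥ -2
  y1, y2, y3 ≥ 0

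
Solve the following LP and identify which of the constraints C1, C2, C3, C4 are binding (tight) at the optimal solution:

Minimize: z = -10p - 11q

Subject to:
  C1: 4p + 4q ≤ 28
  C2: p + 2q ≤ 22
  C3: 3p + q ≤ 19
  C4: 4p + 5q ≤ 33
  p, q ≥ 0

At p = 2, q = 5, compute slack b - a·x for each constraint:
  C1: 28 − 28 = 0  (binding)
  C2: 22 − 12 = 10  (slack)
  C3: 19 − 11 = 8  (slack)
  C4: 33 − 33 = 0  (binding)

Optimal: p = 2, q = 5
Binding: C1, C4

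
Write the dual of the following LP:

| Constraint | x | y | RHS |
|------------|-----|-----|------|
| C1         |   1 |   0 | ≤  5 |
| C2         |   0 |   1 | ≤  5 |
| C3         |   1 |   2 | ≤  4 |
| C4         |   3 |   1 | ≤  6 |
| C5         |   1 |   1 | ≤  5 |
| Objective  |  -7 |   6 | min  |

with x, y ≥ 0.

Primal min cᵀx s.t. Ax ≤ b, x ≥ 0  →  Dual max −bᵀy s.t. Aᵀy ≥ −c, y ≥ 0.

Maximize: z = -5y1 - 5y2 - 4y3 - 6y4 - 5y5

Subject to:
  y1 + y3 + 3y4 + y5 ≥ 7
  y2 + 2y3 + y4 + y5 ≥ -6
  y1, y2, y3, y4, y5 ≥ 0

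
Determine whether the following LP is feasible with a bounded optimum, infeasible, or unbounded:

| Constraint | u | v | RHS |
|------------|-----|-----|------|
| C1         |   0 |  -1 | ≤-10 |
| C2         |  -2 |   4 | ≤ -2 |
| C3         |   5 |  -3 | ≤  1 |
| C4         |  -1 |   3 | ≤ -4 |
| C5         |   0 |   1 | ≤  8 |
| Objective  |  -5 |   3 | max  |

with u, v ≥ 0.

Infeasible (no feasible solution exists)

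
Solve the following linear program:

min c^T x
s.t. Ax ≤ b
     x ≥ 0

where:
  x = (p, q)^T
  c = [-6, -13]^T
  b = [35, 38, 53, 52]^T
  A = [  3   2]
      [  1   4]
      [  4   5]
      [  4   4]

Evaluate the objective at each vertex of the feasible region:
  z(0, 0) = 0
  z(11.67, 0) = -70
  z(9.857, 2.714) = -94.43
  z(2, 9) = -129  ←
  z(0, 9.5) = -123.5
The minimum is at p = 2, q = 9.

p = 2, q = 9, z = -129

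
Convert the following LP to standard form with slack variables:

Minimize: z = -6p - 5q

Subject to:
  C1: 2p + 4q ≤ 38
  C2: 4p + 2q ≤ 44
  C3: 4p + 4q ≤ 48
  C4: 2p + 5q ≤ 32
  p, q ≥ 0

min z = -6p - 5q

s.t.
  2p + 4q + s1 = 38
  4p + 2q + s2 = 44
  4p + 4q + s3 = 48
  2p + 5q + s4 = 32
  p, q, s1, s2, s3, s4 ≥ 0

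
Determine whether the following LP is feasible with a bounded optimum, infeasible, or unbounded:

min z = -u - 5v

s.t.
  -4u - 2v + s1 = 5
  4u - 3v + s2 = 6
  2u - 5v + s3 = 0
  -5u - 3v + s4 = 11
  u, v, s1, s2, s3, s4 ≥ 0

Unbounded (objective can decrease without bound)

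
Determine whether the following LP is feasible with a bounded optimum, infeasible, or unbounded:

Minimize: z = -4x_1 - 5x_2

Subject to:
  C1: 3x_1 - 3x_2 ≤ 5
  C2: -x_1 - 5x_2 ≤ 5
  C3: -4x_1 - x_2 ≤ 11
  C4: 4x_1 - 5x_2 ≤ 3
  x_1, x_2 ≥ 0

Unbounded (objective can decrease without bound)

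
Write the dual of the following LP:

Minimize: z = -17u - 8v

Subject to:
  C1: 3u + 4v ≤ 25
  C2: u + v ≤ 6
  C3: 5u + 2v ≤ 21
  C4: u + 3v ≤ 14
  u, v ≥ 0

Primal min cᵀx s.t. Ax ≤ b, x ≥ 0  →  Dual max −bᵀy s.t. Aᵀy ≥ −c, y ≥ 0.

Maximize: z = -25y1 - 6y2 - 21y3 - 14y4

Subject to:
  3y1 + y2 + 5y3 + y4 ≥ 17
  4y1 + y2 + 2y3 + 3y4 ≥ 8
  y1, y2, y3, y4 ≥ 0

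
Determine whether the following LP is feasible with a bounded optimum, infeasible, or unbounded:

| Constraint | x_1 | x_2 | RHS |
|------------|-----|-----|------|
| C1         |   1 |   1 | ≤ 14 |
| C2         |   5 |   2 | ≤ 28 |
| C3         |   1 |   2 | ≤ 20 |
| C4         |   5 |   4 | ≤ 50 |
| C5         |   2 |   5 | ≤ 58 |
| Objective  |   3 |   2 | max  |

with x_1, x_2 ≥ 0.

Feasible with a bounded optimal solution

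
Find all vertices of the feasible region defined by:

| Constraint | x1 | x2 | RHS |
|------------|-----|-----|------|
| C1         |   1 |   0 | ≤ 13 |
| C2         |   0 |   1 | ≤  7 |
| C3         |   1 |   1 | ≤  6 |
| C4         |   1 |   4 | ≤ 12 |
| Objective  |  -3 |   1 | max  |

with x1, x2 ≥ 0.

(0, 0), (6, 0), (4, 2), (0, 3)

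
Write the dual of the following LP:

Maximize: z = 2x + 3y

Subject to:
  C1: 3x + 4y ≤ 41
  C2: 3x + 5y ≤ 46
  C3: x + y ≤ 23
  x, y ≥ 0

Primal max cᵀx s.t. Ax ≤ b, x ≥ 0  →  Dual min bᵀy s.t. Aᵀy ≥ c, y ≥ 0.

Minimize: z = 41y1 + 46y2 + 23y3

Subject to:
  3y1 + 3y2 + y3 ≥ 2
  4y1 + 5y2 + y3 ≥ 3
  y1, y2, y3 ≥ 0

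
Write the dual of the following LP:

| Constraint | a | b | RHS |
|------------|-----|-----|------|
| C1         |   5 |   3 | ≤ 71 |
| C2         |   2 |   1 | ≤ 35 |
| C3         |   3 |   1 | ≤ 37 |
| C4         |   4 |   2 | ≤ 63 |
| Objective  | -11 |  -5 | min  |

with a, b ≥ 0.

Primal min cᵀx s.t. Ax ≤ b, x ≥ 0  →  Dual max −bᵀy s.t. Aᵀy ≥ −c, y ≥ 0.

Maximize: z = -71y1 - 35y2 - 37y3 - 63y4

Subject to:
  5y1 + 2y2 + 3y3 + 4y4 ≥ 11
  3y1 + y2 + y3 + 2y4 ≥ 5
  y1, y2, y3, y4 ≥ 0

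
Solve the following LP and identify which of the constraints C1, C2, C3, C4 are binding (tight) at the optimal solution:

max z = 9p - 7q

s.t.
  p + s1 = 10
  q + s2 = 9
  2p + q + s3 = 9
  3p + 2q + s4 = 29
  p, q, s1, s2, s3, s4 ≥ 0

At p = 4.5, q = 0, compute slack b - a·x for each constraint:
  C1: 10 − 4.5 = 5.5  (slack)
  C2: 9 − 0 = 9  (slack)
  C3: 9 − 9 = 0  (binding)
  C4: 29 − 13.5 = 15.5  (slack)

Optimal: p = 4.5, q = 0
Binding: C3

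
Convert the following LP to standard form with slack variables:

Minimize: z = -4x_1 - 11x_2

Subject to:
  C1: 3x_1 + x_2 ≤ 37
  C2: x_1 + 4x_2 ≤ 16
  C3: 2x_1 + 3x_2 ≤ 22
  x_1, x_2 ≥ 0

min z = -4x_1 - 11x_2

s.t.
  3x_1 + x_2 + s1 = 37
  x_1 + 4x_2 + s2 = 16
  2x_1 + 3x_2 + s3 = 22
  x_1, x_2, s1, s2, s3 ≥ 0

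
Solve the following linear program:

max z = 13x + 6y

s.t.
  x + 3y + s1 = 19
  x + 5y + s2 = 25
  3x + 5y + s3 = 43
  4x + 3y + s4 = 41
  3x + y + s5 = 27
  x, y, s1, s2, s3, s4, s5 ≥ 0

Evaluate the objective at each vertex of the feasible region:
  z(0, 0) = 0
  z(9, 0) = 117
  z(8, 3) = 122  ←
  z(7.647, 3.471) = 120.2
  z(0, 5) = 30
The maximum is at x = 8, y = 3.

x = 8, y = 3, z = 122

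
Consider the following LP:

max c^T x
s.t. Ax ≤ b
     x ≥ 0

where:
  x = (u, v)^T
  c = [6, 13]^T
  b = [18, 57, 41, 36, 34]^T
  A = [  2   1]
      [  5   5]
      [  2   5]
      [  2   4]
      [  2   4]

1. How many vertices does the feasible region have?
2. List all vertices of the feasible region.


1. 6
2. (0, 0), (9, 0), (6.6, 4.8), (5.8, 5.6), (3, 7), (0, 8.2)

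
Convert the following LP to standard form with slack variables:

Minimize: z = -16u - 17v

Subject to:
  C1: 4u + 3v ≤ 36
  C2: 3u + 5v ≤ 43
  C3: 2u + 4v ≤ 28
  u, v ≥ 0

min z = -16u - 17v

s.t.
  4u + 3v + s1 = 36
  3u + 5v + s2 = 43
  2u + 4v + s3 = 28
  u, v, s1, s2, s3 ≥ 0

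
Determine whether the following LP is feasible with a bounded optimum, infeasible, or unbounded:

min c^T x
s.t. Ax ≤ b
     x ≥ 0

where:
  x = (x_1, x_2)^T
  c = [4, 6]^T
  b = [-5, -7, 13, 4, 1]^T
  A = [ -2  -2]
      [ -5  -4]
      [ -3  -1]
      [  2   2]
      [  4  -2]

Infeasible (no feasible solution exists)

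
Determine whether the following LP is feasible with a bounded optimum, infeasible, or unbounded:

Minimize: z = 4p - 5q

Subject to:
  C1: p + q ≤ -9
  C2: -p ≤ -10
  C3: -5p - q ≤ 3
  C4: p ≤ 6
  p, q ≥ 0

Infeasible (no feasible solution exists)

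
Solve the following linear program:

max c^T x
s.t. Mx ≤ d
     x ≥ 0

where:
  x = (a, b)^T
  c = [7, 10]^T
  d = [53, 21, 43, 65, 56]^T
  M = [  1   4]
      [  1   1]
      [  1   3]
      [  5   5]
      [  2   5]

Evaluate the objective at each vertex of the feasible region:
  z(0, 0) = 0
  z(13, 0) = 91
  z(3, 10) = 121  ←
  z(0, 11.2) = 112
The maximum is at a = 3, b = 10.

a = 3, b = 10, z = 121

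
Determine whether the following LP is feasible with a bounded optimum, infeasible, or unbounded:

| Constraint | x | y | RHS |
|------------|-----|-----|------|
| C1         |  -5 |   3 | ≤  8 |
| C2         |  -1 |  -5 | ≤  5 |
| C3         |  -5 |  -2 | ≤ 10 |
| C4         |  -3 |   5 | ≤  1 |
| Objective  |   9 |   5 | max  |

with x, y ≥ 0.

Unbounded (objective can increase without bound)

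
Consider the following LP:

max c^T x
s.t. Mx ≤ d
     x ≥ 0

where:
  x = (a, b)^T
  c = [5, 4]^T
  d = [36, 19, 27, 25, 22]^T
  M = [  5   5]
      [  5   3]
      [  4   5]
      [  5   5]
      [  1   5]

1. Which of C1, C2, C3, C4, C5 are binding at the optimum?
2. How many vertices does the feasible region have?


1. C2, C4
2. 5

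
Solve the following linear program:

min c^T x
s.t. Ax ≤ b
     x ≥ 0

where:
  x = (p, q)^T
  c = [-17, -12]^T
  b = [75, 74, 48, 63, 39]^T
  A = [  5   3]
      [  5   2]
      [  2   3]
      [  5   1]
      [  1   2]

Evaluate the objective at each vertex of the feasible region:
  z(0, 0) = 0
  z(12.6, 0) = -214.2
  z(11.4, 6) = -265.8
  z(9, 10) = -273  ←
  z(0, 16) = -192
The minimum is at p = 9, q = 10.

p = 9, q = 10, z = -273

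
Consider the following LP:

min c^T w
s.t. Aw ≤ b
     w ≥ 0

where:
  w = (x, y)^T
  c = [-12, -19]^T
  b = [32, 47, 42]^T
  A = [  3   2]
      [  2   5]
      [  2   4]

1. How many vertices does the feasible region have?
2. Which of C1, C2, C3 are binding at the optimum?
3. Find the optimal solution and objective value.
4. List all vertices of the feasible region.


1. 4
2. C1, C2
3. x = 6, y = 7, z = -205
4. (0, 0), (10.67, 0), (6, 7), (0, 9.4)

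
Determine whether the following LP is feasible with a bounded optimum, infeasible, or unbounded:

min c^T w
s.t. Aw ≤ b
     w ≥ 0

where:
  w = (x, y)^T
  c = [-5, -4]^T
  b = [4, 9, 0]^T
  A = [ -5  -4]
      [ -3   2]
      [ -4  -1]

Unbounded (objective can decrease without bound)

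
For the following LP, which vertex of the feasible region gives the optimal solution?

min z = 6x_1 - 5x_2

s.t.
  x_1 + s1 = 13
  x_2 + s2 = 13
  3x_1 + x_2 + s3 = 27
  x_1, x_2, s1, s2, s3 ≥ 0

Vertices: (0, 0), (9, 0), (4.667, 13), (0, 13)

Evaluate the objective at each vertex of the feasible region:
  z(0, 0) = 0
  z(9, 0) = 54
  z(4.667, 13) = -37
  z(0, 13) = -65  ←
The minimum is at x_1 = 0, x_2 = 13.

(0, 13)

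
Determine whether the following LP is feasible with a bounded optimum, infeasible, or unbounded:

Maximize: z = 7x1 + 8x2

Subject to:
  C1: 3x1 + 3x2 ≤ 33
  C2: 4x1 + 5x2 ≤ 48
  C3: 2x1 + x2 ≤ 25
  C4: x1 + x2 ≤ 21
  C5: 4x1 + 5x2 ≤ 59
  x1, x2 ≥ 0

Feasible with a bounded optimal solution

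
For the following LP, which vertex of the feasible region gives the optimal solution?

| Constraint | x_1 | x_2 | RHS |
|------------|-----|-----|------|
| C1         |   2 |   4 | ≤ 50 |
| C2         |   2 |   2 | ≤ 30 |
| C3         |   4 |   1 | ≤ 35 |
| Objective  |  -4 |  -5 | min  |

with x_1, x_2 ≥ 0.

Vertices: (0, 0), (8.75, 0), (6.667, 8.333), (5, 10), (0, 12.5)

Evaluate the objective at each vertex of the feasible region:
  z(0, 0) = 0
  z(8.75, 0) = -35
  z(6.667, 8.333) = -68.33
  z(5, 10) = -70  ←
  z(0, 12.5) = -62.5
The minimum is at x_1 = 5, x_2 = 10.

(5, 10)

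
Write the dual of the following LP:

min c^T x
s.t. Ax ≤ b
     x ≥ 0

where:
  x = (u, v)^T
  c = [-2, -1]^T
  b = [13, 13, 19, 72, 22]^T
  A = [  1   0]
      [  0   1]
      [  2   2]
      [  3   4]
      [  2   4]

Primal min cᵀx s.t. Ax ≤ b, x ≥ 0  →  Dual max −bᵀy s.t. Aᵀy ≥ −c, y ≥ 0.

Maximize: z = -13y1 - 13y2 - 19y3 - 72y4 - 22y5

Subject to:
  y1 + 2y3 + 3y4 + 2y5 ≥ 2
  y2 + 2y3 + 4y4 + 4y5 ≥ 1
  y1, y2, y3, y4, y5 ≥ 0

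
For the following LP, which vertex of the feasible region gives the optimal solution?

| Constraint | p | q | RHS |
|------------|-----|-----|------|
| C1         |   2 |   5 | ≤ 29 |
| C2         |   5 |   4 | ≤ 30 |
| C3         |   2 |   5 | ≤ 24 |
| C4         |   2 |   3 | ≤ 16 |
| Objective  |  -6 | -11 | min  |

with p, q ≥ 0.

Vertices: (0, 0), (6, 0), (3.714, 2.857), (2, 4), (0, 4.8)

Evaluate the objective at each vertex of the feasible region:
  z(0, 0) = 0
  z(6, 0) = -36
  z(3.714, 2.857) = -53.71
  z(2, 4) = -56  ←
  z(0, 4.8) = -52.8
The minimum is at p = 2, q = 4.

(2, 4)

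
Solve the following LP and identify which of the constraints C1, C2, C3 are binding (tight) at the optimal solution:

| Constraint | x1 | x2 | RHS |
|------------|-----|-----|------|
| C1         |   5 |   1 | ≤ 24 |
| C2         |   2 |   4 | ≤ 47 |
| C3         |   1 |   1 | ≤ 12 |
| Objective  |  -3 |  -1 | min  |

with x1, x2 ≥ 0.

At x1 = 3, x2 = 9, compute slack b - a·x for each constraint:
  C1: 24 − 24 = 0  (binding)
  C2: 47 − 42 = 5  (slack)
  C3: 12 − 12 = 0  (binding)

Optimal: x1 = 3, x2 = 9
Binding: C1, C3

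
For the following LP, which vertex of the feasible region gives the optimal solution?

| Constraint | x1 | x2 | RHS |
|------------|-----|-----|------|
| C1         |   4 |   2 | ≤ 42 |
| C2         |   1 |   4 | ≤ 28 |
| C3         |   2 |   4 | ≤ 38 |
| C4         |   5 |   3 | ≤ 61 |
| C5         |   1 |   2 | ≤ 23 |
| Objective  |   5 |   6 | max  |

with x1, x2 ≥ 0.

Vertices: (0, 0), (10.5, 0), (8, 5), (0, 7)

Evaluate the objective at each vertex of the feasible region:
  z(0, 0) = 0
  z(10.5, 0) = 52.5
  z(8, 5) = 70  ←
  z(0, 7) = 42
The maximum is at x1 = 8, x2 = 5.

(8, 5)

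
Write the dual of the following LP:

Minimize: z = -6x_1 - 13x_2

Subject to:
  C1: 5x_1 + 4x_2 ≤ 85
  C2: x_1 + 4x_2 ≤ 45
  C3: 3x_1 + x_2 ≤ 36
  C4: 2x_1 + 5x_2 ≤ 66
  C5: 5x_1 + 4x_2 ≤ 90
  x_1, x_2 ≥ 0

Primal min cᵀx s.t. Ax ≤ b, x ≥ 0  →  Dual max −bᵀy s.t. Aᵀy ≥ −c, y ≥ 0.

Maximize: z = -85y1 - 45y2 - 36y3 - 66y4 - 90y5

Subject to:
  5y1 + y2 + 3y3 + 2y4 + 5y5 ≥ 6
  4y1 + 4y2 + y3 + 5y4 + 4y5 ≥ 13
  y1, y2, y3, y4, y5 ≥ 0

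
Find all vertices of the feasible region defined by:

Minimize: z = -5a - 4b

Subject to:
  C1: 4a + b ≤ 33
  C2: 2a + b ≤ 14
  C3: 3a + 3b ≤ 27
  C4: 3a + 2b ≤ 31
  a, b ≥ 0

(0, 0), (7, 0), (5, 4), (0, 9)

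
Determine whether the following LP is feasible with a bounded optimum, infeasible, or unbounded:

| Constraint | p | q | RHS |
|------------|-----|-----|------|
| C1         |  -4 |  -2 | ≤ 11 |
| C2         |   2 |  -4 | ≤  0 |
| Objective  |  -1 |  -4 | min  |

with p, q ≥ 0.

Unbounded (objective can decrease without bound)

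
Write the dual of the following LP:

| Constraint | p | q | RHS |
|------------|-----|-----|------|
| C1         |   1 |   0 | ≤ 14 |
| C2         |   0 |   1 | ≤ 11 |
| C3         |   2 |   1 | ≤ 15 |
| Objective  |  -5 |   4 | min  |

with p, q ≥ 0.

Primal min cᵀx s.t. Ax ≤ b, x ≥ 0  →  Dual max −bᵀy s.t. Aᵀy ≥ −c, y ≥ 0.

Maximize: z = -14y1 - 11y2 - 15y3

Subject to:
  y1 + 2y3 ≥ 5
  y2 + y3 ≥ -4
  y1, y2, y3 ≥ 0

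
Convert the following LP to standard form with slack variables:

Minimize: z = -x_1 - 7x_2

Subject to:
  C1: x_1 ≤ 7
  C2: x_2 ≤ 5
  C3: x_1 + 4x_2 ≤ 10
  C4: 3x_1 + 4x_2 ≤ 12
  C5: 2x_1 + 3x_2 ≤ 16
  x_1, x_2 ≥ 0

min z = -x_1 - 7x_2

s.t.
  x_1 + s1 = 7
  x_2 + s2 = 5
  x_1 + 4x_2 + s3 = 10
  3x_1 + 4x_2 + s4 = 12
  2x_1 + 3x_2 + s5 = 16
  x_1, x_2, s1, s2, s3, s4, s5 ≥ 0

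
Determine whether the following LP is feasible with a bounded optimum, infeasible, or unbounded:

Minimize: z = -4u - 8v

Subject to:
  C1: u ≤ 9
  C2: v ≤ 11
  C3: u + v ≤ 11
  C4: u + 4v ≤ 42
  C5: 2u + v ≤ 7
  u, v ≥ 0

Feasible with a bounded optimal solution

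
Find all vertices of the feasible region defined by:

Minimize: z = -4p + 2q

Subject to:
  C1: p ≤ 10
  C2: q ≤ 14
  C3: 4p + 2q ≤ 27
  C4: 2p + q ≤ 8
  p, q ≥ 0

(0, 0), (4, 0), (0, 8)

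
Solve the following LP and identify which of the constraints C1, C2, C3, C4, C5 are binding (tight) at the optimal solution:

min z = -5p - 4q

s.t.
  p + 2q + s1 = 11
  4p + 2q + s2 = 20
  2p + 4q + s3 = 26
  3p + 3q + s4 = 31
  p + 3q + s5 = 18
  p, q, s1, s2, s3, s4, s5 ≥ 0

At p = 3, q = 4, compute slack b - a·x for each constraint:
  C1: 11 − 11 = 0  (binding)
  C2: 20 − 20 = 0  (binding)
  C3: 26 − 22 = 4  (slack)
  C4: 31 − 21 = 10  (slack)
  C5: 18 − 15 = 3  (slack)

Optimal: p = 3, q = 4
Binding: C1, C2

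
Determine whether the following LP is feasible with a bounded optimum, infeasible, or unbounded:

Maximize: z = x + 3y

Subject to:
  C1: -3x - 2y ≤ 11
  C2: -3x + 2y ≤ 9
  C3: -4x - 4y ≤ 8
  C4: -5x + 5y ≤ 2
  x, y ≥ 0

Unbounded (objective can increase without bound)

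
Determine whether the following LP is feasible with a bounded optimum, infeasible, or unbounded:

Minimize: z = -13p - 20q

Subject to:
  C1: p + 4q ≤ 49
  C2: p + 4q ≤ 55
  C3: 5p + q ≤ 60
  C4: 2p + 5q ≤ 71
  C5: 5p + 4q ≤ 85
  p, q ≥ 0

Feasible with a bounded optimal solution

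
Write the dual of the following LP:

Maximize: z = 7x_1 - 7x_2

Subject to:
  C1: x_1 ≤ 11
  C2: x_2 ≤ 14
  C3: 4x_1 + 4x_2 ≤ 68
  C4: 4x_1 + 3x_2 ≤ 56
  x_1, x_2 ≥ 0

Primal max cᵀx s.t. Ax ≤ b, x ≥ 0  →  Dual min bᵀy s.t. Aᵀy ≥ c, y ≥ 0.

Minimize: z = 11y1 + 14y2 + 68y3 + 56y4

Subject to:
  y1 + 4y3 + 4y4 ≥ 7
  y2 + 4y3 + 3y4 ≥ -7
  y1, y2, y3, y4 ≥ 0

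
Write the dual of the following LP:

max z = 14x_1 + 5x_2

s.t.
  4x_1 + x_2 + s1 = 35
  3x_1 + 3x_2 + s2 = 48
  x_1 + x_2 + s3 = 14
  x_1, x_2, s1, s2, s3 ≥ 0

Primal max cᵀx s.t. Ax ≤ b, x ≥ 0  →  Dual min bᵀy s.t. Aᵀy ≥ c, y ≥ 0.

Minimize: z = 35y1 + 48y2 + 14y3

Subject to:
  4y1 + 3y2 + y3 ≥ 14
  y1 + 3y2 + y3 ≥ 5
  y1, y2, y3 ≥ 0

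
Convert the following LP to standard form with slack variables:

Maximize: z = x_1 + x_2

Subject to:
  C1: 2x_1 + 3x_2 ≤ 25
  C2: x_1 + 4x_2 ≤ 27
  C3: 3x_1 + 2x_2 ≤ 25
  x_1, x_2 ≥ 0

max z = x_1 + x_2

s.t.
  2x_1 + 3x_2 + s1 = 25
  x_1 + 4x_2 + s2 = 27
  3x_1 + 2x_2 + s3 = 25
  x_1, x_2, s1, s2, s3 ≥ 0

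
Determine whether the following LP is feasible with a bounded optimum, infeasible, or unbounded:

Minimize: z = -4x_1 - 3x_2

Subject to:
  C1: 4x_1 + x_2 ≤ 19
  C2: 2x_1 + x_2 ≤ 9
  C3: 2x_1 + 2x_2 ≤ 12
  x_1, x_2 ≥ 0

Feasible with a bounded optimal solution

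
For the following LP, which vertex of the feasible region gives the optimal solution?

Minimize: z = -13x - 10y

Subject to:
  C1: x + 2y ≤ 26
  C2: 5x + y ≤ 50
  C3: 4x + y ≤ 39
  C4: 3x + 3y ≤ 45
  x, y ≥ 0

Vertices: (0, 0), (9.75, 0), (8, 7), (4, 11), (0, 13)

Evaluate the objective at each vertex of the feasible region:
  z(0, 0) = 0
  z(9.75, 0) = -126.8
  z(8, 7) = -174  ←
  z(4, 11) = -162
  z(0, 13) = -130
The minimum is at x = 8, y = 7.

(8, 7)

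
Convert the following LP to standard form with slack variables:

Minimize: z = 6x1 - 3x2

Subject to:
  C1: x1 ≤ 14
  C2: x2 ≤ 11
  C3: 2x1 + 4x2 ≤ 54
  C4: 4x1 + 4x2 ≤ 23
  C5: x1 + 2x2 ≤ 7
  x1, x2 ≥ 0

min z = 6x1 - 3x2

s.t.
  x1 + s1 = 14
  x2 + s2 = 11
  2x1 + 4x2 + s3 = 54
  4x1 + 4x2 + s4 = 23
  x1 + 2x2 + s5 = 7
  x1, x2, s1, s2, s3, s4, s5 ≥ 0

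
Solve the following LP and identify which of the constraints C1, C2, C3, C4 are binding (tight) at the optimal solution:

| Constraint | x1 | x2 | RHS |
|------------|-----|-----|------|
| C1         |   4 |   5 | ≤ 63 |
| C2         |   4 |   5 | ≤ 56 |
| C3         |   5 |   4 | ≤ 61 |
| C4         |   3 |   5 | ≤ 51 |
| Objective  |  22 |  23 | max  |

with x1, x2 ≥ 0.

At x1 = 9, x2 = 4, compute slack b - a·x for each constraint:
  C1: 63 − 56 = 7  (slack)
  C2: 56 − 56 = 0  (binding)
  C3: 61 − 61 = 0  (binding)
  C4: 51 − 47 = 4  (slack)

Optimal: x1 = 9, x2 = 4
Binding: C2, C3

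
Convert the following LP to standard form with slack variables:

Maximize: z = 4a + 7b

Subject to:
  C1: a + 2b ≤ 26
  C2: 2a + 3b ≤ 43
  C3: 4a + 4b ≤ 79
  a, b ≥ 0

max z = 4a + 7b

s.t.
  a + 2b + s1 = 26
  2a + 3b + s2 = 43
  4a + 4b + s3 = 79
  a, b, s1, s2, s3 ≥ 0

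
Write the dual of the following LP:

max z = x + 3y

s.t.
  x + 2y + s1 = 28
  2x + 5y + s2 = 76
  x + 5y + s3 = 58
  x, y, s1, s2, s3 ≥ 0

Primal max cᵀx s.t. Ax ≤ b, x ≥ 0  →  Dual min bᵀy s.t. Aᵀy ≥ c, y ≥ 0.

Minimize: z = 28y1 + 76y2 + 58y3

Subject to:
  y1 + 2y2 + y3 ≥ 1
  2y1 + 5y2 + 5y3 ≥ 3
  y1, y2, y3 ≥ 0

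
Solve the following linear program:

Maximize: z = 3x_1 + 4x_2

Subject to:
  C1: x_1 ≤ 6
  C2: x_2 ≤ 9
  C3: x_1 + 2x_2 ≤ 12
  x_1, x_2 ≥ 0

Evaluate the objective at each vertex of the feasible region:
  z(0, 0) = 0
  z(6, 0) = 18
  z(6, 3) = 30  ←
  z(0, 6) = 24
The maximum is at x_1 = 6, x_2 = 3.

x_1 = 6, x_2 = 3, z = 30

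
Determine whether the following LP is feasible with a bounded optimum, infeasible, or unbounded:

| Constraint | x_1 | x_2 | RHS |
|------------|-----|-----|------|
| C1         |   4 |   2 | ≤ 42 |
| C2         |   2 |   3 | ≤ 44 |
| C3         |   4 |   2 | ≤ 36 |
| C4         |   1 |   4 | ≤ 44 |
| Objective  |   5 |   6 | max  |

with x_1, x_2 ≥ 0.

Feasible with a bounded optimal solution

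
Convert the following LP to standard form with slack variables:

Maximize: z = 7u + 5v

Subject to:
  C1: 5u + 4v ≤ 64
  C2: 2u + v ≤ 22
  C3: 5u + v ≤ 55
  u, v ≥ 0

max z = 7u + 5v

s.t.
  5u + 4v + s1 = 64
  2u + v + s2 = 22
  5u + v + s3 = 55
  u, v, s1, s2, s3 ≥ 0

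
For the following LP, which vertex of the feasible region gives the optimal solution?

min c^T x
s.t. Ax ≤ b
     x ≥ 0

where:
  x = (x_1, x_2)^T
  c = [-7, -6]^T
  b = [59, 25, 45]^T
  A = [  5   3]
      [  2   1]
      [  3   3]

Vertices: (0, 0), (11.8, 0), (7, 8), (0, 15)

Evaluate the objective at each vertex of the feasible region:
  z(0, 0) = 0
  z(11.8, 0) = -82.6
  z(7, 8) = -97  ←
  z(0, 15) = -90
The minimum is at x_1 = 7, x_2 = 8.

(7, 8)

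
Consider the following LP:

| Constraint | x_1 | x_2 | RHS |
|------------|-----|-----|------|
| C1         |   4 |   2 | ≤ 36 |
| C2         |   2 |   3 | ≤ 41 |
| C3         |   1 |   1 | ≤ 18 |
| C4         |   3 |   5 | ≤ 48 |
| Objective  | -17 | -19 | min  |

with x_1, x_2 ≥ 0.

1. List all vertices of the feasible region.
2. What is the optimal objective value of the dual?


1. (0, 0), (9, 0), (6, 6), (0, 9.6)
2. -216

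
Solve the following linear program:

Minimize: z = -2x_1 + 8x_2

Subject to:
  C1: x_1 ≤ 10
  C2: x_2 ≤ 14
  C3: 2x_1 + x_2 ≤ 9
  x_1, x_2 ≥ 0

Evaluate the objective at each vertex of the feasible region:
  z(0, 0) = 0
  z(4.5, 0) = -9  ←
  z(0, 9) = 72
The minimum is at x_1 = 4.5, x_2 = 0.

x_1 = 4.5, x_2 = 0, z = -9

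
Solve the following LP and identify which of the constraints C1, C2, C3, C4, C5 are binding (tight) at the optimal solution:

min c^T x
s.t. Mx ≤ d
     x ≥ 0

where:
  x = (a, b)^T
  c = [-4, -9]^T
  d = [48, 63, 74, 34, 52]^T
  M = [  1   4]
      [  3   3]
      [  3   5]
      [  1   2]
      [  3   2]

At a = 8, b = 10, compute slack b - a·x for each constraint:
  C1: 48 − 48 = 0  (binding)
  C2: 63 − 54 = 9  (slack)
  C3: 74 − 74 = 0  (binding)
  C4: 34 − 28 = 6  (slack)
  C5: 52 − 44 = 8  (slack)

Optimal: a = 8, b = 10
Binding: C1, C3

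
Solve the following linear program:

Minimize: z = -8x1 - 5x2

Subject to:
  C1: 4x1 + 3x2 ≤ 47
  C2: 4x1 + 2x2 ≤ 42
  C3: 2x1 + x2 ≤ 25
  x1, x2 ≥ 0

Evaluate the objective at each vertex of the feasible region:
  z(0, 0) = 0
  z(10.5, 0) = -84
  z(8, 5) = -89  ←
  z(0, 15.67) = -78.33
The minimum is at x1 = 8, x2 = 5.

x1 = 8, x2 = 5, z = -89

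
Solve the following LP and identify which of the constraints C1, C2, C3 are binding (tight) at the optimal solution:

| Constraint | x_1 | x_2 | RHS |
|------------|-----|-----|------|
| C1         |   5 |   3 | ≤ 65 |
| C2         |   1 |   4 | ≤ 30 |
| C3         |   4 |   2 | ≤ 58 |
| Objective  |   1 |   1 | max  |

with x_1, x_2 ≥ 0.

At x_1 = 10, x_2 = 5, compute slack b - a·x for each constraint:
  C1: 65 − 65 = 0  (binding)
  C2: 30 − 30 = 0  (binding)
  C3: 58 − 50 = 8  (slack)

Optimal: x_1 = 10, x_2 = 5
Binding: C1, C2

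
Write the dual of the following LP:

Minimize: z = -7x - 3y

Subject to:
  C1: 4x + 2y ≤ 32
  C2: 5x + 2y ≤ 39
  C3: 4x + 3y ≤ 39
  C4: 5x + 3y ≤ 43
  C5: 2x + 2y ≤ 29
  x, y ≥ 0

Primal min cᵀx s.t. Ax ≤ b, x ≥ 0  →  Dual max −bᵀy s.t. Aᵀy ≥ −c, y ≥ 0.

Maximize: z = -32y1 - 39y2 - 39y3 - 43y4 - 29y5

Subject to:
  4y1 + 5y2 + 4y3 + 5y4 + 2y5 ≥ 7
  2y1 + 2y2 + 3y3 + 3y4 + 2y5 ≥ 3
  y1, y2, y3, y4, y5 ≥ 0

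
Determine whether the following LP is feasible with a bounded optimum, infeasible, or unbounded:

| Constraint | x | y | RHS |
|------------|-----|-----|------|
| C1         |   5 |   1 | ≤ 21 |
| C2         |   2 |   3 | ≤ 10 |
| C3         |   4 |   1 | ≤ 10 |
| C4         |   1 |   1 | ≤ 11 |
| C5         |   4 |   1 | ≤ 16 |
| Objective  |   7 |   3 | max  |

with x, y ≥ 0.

Feasible with a bounded optimal solution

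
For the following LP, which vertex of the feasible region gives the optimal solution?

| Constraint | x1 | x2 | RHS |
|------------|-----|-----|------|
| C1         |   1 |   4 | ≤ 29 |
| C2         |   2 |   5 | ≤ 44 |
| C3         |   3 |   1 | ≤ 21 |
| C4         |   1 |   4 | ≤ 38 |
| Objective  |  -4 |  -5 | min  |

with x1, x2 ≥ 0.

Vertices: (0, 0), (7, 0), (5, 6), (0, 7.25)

Evaluate the objective at each vertex of the feasible region:
  z(0, 0) = 0
  z(7, 0) = -28
  z(5, 6) = -50  ←
  z(0, 7.25) = -36.25
The minimum is at x1 = 5, x2 = 6.

(5, 6)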